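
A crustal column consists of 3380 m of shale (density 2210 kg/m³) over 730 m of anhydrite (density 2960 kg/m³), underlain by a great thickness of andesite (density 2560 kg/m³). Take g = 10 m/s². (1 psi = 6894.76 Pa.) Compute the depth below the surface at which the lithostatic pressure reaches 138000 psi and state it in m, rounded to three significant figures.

37500 m

Pressure at base of upper layers: 2210×10×3380 + 2960×10×730 = 9.631×10^7 Pa = 13968 psi
Remaining pressure to be supplied by andesite: 9.515×10^8 − 9.631×10^7 = 8.552×10^8 Pa
Additional depth in andesite = 8.552×10^8 Pa / (2560 kg/m³ × 10 m/s²) = 33405 m
Total depth = 4110 m + 33405 m = 37515 m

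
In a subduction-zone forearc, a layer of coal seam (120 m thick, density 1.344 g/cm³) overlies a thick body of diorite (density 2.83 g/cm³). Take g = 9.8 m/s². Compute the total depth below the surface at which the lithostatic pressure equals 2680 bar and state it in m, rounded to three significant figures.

Pressure at base of upper layers: 1344×9.8×120 = 1.581×10^6 Pa = 15.81 bar
Remaining pressure to be supplied by diorite: 2.680×10^8 − 1.581×10^6 = 2.664×10^8 Pa
Additional depth in diorite = 2.664×10^8 Pa / (2830 kg/m³ × 9.8 m/s²) = 9606.2 m
Total depth = 120 m + 9606.2 m = 9726.2 m

9730 m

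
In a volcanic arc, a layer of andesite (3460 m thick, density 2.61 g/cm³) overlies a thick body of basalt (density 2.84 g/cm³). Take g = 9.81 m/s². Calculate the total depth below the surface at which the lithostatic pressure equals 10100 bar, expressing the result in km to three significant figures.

Pressure at base of upper layers: 2610×9.81×3460 = 8.859×10^7 Pa = 885.9 bar
Remaining pressure to be supplied by basalt: 1.010×10^9 − 8.859×10^7 = 9.214×10^8 Pa
Additional depth in basalt = 9.214×10^8 Pa / (2840 kg/m³ × 9.81 m/s²) = 33072 m
Total depth = 3460 m + 33072 m = 36532 m
= 36.532 km

36.5 km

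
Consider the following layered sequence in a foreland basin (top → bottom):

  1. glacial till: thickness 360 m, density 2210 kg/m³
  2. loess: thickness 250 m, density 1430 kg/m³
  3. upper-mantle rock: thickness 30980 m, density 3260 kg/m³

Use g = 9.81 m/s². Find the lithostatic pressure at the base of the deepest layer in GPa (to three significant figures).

1.00 GPa

glacial till: 2210 kg/m³ × 9.81 m/s² × 360 m = 7.805×10^6 Pa = 7.805×10^-3 GPa
loess: 1430 kg/m³ × 9.81 m/s² × 250 m = 3.507×10^6 Pa = 3.507×10^-3 GPa
upper-mantle rock: 3260 kg/m³ × 9.81 m/s² × 30980 m = 9.908×10^8 Pa = 0.9908 GPa
Total = 7.805×10^-3 + 3.507×10^-3 + 0.9908 = 1.0021 GPa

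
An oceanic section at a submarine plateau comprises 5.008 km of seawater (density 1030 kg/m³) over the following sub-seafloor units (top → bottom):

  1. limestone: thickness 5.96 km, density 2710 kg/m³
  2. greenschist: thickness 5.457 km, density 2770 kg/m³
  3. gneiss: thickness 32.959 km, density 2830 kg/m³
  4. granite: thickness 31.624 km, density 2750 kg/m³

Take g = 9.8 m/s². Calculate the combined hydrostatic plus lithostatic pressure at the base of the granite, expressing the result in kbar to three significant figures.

21.2 kbar

seawater: 1030 kg/m³ × 9.8 m/s² × 5008 m = 5.055×10^7 Pa = 0.5055 kbar
limestone: 2710 kg/m³ × 9.8 m/s² × 5960 m = 1.583×10^8 Pa = 1.583 kbar
greenschist: 2770 kg/m³ × 9.8 m/s² × 5457 m = 1.481×10^8 Pa = 1.481 kbar
gneiss: 2830 kg/m³ × 9.8 m/s² × 32959 m = 9.141×10^8 Pa = 9.141 kbar
granite: 2750 kg/m³ × 9.8 m/s² × 31624 m = 8.523×10^8 Pa = 8.523 kbar
Total = 0.5055 + 1.583 + 1.481 + 9.141 + 8.523 = 21.233 kbar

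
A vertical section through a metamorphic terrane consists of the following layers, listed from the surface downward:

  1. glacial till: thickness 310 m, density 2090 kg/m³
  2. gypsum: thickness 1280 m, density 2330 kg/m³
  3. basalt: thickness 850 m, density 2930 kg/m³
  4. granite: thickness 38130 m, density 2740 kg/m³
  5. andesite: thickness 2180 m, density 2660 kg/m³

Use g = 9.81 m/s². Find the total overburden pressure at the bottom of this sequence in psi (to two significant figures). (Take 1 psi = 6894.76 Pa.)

170000 psi

glacial till: 2090 kg/m³ × 9.81 m/s² × 310 m = 6.356×10^6 Pa = 921.8 psi
gypsum: 2330 kg/m³ × 9.81 m/s² × 1280 m = 2.926×10^7 Pa = 4243 psi
basalt: 2930 kg/m³ × 9.81 m/s² × 850 m = 2.443×10^7 Pa = 3544 psi
granite: 2740 kg/m³ × 9.81 m/s² × 38130 m = 1.025×10^9 Pa = 1.487×10^5 psi
andesite: 2660 kg/m³ × 9.81 m/s² × 2180 m = 5.689×10^7 Pa = 8251 psi
Total = 921.8 + 4243 + 3544 + 1.487×10^5 + 8251 = 1.6561×10^5 psi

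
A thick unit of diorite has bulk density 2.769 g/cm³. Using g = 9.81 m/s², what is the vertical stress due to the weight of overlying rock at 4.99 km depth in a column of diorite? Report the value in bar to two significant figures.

1400 bar

diorite: 2769 kg/m³ × 9.81 m/s² × 4990 m = 1.355×10^8 Pa = 1355 bar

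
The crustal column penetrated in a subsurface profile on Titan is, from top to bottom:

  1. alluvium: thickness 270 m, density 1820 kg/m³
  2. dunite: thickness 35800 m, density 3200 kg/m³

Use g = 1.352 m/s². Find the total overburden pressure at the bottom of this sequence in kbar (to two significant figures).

1.6 kbar

alluvium: 1820 kg/m³ × 1.352 m/s² × 270 m = 6.644×10^5 Pa = 6.644×10^-3 kbar
dunite: 3200 kg/m³ × 1.352 m/s² × 35800 m = 1.549×10^8 Pa = 1.549 kbar
Total = 6.644×10^-3 + 1.549 = 1.5555 kbar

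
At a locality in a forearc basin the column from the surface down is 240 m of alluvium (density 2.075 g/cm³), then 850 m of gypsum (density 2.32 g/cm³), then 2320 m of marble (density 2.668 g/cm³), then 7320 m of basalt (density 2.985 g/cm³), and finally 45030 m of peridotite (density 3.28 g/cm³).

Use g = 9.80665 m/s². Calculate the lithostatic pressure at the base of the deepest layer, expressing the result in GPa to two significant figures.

1.7 GPa

alluvium: 2075 kg/m³ × 9.80665 m/s² × 240 m = 4.884×10^6 Pa = 4.884×10^-3 GPa
gypsum: 2320 kg/m³ × 9.80665 m/s² × 850 m = 1.934×10^7 Pa = 0.01934 GPa
marble: 2668 kg/m³ × 9.80665 m/s² × 2320 m = 6.070×10^7 Pa = 0.06070 GPa
basalt: 2985 kg/m³ × 9.80665 m/s² × 7320 m = 2.143×10^8 Pa = 0.2143 GPa
peridotite: 3280 kg/m³ × 9.80665 m/s² × 45030 m = 1.448×10^9 Pa = 1.448 GPa
Total = 4.884×10^-3 + 0.01934 + 0.06070 + 0.2143 + 1.448 = 1.7476 GPa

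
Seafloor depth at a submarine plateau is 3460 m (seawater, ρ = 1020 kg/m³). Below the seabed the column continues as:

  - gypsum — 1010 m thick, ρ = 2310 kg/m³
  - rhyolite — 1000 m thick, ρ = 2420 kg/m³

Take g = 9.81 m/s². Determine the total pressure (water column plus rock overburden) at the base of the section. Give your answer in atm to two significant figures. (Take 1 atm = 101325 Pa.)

seawater: 1020 kg/m³ × 9.81 m/s² × 3460 m = 3.462×10^7 Pa = 341.7 atm
gypsum: 2310 kg/m³ × 9.81 m/s² × 1010 m = 2.289×10^7 Pa = 225.9 atm
rhyolite: 2420 kg/m³ × 9.81 m/s² × 1000 m = 2.374×10^7 Pa = 234.3 atm
Total = 341.7 + 225.9 + 234.3 = 801.87 atm

800 atm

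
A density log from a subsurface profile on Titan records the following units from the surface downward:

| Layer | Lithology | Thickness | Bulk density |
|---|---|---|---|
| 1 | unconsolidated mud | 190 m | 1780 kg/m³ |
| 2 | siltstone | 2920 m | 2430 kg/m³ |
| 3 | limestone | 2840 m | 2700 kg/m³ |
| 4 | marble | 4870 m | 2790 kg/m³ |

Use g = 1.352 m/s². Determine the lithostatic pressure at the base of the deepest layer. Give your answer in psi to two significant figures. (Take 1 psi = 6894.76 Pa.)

unconsolidated mud: 1780 kg/m³ × 1.352 m/s² × 190 m = 4.572×10^5 Pa = 66.32 psi
siltstone: 2430 kg/m³ × 1.352 m/s² × 2920 m = 9.593×10^6 Pa = 1391 psi
limestone: 2700 kg/m³ × 1.352 m/s² × 2840 m = 1.037×10^7 Pa = 1504 psi
marble: 2790 kg/m³ × 1.352 m/s² × 4870 m = 1.837×10^7 Pa = 2664 psi
Total = 66.32 + 1391 + 1504 + 2664 = 5625.7 psi

5600 psi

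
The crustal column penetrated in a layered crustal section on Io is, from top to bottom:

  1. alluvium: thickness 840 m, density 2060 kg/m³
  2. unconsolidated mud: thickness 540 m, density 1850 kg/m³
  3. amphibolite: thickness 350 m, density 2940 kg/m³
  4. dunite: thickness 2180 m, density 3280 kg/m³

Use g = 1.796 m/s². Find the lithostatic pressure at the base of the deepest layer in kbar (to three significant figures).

alluvium: 2060 kg/m³ × 1.796 m/s² × 840 m = 3.108×10^6 Pa = 0.03108 kbar
unconsolidated mud: 1850 kg/m³ × 1.796 m/s² × 540 m = 1.794×10^6 Pa = 0.01794 kbar
amphibolite: 2940 kg/m³ × 1.796 m/s² × 350 m = 1.848×10^6 Pa = 0.01848 kbar
dunite: 3280 kg/m³ × 1.796 m/s² × 2180 m = 1.284×10^7 Pa = 0.1284 kbar
Total = 0.03108 + 0.01794 + 0.01848 + 0.1284 = 0.19592 kbar

0.196 kbar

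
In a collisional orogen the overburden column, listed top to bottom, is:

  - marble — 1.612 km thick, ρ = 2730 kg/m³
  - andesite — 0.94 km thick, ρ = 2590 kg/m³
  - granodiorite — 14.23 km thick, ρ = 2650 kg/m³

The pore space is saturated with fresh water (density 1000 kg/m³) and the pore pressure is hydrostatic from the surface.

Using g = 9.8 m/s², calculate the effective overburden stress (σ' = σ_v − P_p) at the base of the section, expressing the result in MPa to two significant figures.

270 MPa

Overburden (lithostatic) stress σ_v:
marble: 2730 kg/m³ × 9.8 m/s² × 1612 m = 4.313×10^7 Pa = 43.13 MPa
andesite: 2590 kg/m³ × 9.8 m/s² × 940 m = 2.386×10^7 Pa = 23.86 MPa
granodiorite: 2650 kg/m³ × 9.8 m/s² × 14230 m = 3.696×10^8 Pa = 369.6 MPa
Total = 43.13 + 23.86 + 369.6 = 436.54 MPa
Pore pressure P_p = 1000 kg/m³ × 9.8 m/s² × 16782 m = 1.645×10^8 Pa = 164.5 MPa
Effective stress σ' = σ_v − P_p = 436.5 − 164.5 = 272.08 MPa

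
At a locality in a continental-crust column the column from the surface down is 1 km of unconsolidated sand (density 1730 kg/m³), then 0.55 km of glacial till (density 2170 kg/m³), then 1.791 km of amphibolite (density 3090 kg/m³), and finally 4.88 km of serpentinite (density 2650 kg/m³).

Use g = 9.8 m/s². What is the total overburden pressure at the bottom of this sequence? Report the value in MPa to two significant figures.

unconsolidated sand: 1730 kg/m³ × 9.8 m/s² × 1000 m = 1.695×10^7 Pa = 16.95 MPa
glacial till: 2170 kg/m³ × 9.8 m/s² × 550 m = 1.170×10^7 Pa = 11.70 MPa
amphibolite: 3090 kg/m³ × 9.8 m/s² × 1791 m = 5.424×10^7 Pa = 54.24 MPa
serpentinite: 2650 kg/m³ × 9.8 m/s² × 4880 m = 1.267×10^8 Pa = 126.7 MPa
Total = 16.95 + 11.70 + 54.24 + 126.7 = 209.62 MPa

210 MPa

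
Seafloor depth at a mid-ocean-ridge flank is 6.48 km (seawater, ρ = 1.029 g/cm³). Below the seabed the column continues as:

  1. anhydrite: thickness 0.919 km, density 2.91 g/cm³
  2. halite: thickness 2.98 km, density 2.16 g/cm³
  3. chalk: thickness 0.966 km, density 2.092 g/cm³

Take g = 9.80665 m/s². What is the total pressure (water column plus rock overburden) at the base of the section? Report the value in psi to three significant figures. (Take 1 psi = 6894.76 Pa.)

25300 psi

seawater: 1029 kg/m³ × 9.80665 m/s² × 6480 m = 6.539×10^7 Pa = 9484 psi
anhydrite: 2910 kg/m³ × 9.80665 m/s² × 919 m = 2.623×10^7 Pa = 3804 psi
halite: 2160 kg/m³ × 9.80665 m/s² × 2980 m = 6.312×10^7 Pa = 9155 psi
chalk: 2092 kg/m³ × 9.80665 m/s² × 966 m = 1.982×10^7 Pa = 2874 psi
Total = 9484 + 3804 + 9155 + 2874 = 25317 psi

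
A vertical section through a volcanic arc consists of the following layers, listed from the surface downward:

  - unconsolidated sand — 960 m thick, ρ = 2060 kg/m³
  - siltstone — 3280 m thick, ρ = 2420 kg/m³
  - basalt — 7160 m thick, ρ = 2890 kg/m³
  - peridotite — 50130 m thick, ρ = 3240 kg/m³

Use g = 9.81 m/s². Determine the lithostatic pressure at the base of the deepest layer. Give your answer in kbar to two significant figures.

19 kbar

unconsolidated sand: 2060 kg/m³ × 9.81 m/s² × 960 m = 1.940×10^7 Pa = 0.1940 kbar
siltstone: 2420 kg/m³ × 9.81 m/s² × 3280 m = 7.787×10^7 Pa = 0.7787 kbar
basalt: 2890 kg/m³ × 9.81 m/s² × 7160 m = 2.030×10^8 Pa = 2.030 kbar
peridotite: 3240 kg/m³ × 9.81 m/s² × 50130 m = 1.593×10^9 Pa = 15.93 kbar
Total = 0.1940 + 0.7787 + 2.030 + 15.93 = 18.936 kbar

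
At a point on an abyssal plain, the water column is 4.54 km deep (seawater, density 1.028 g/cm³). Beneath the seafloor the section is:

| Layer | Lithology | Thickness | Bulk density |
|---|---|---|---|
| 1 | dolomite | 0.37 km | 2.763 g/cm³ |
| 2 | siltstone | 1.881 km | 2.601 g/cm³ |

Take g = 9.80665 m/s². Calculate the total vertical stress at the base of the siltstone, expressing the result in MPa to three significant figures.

seawater: 1028 kg/m³ × 9.80665 m/s² × 4540 m = 4.577×10^7 Pa = 45.77 MPa
dolomite: 2763 kg/m³ × 9.80665 m/s² × 370 m = 1.003×10^7 Pa = 10.03 MPa
siltstone: 2601 kg/m³ × 9.80665 m/s² × 1881 m = 4.798×10^7 Pa = 47.98 MPa
Total = 45.77 + 10.03 + 47.98 = 103.77 MPa

104 MPa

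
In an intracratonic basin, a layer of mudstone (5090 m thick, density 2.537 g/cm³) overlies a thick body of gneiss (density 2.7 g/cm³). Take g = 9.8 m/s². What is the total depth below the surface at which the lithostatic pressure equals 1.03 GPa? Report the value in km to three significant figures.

39.2 km

Pressure at base of upper layers: 2537×9.8×5090 = 1.266×10^8 Pa = 0.1266 GPa
Remaining pressure to be supplied by gneiss: 1.030×10^9 − 1.266×10^8 = 9.034×10^8 Pa
Additional depth in gneiss = 9.034×10^8 Pa / (2700 kg/m³ × 9.8 m/s²) = 34144 m
Total depth = 5090 m + 34144 m = 39234 m
= 39.234 km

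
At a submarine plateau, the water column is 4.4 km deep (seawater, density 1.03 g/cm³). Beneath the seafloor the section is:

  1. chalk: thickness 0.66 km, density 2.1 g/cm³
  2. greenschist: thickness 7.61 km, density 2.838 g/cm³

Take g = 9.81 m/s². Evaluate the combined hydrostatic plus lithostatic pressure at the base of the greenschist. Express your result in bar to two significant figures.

2700 bar

seawater: 1030 kg/m³ × 9.81 m/s² × 4400 m = 4.446×10^7 Pa = 444.6 bar
chalk: 2100 kg/m³ × 9.81 m/s² × 660 m = 1.360×10^7 Pa = 136.0 bar
greenschist: 2838 kg/m³ × 9.81 m/s² × 7610 m = 2.119×10^8 Pa = 2119 bar
Total = 444.6 + 136.0 + 2119 = 2699.2 bar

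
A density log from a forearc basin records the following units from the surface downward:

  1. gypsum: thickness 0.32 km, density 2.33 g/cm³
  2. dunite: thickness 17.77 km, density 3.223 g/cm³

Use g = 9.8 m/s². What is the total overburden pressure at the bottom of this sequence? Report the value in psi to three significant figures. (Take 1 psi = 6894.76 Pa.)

82500 psi

gypsum: 2330 kg/m³ × 9.8 m/s² × 320 m = 7.307×10^6 Pa = 1060 psi
dunite: 3223 kg/m³ × 9.8 m/s² × 17770 m = 5.613×10^8 Pa = 81406 psi
Total = 1060 + 81406 = 82465 psi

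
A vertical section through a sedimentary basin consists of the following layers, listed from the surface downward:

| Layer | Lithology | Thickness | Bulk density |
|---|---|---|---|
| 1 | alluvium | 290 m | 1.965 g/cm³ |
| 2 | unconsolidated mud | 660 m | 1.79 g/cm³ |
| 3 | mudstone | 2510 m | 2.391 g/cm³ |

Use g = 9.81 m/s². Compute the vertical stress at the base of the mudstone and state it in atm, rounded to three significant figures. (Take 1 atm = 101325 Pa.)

751 atm

alluvium: 1965 kg/m³ × 9.81 m/s² × 290 m = 5.590×10^6 Pa = 55.17 atm
unconsolidated mud: 1790 kg/m³ × 9.81 m/s² × 660 m = 1.159×10^7 Pa = 114.4 atm
mudstone: 2391 kg/m³ × 9.81 m/s² × 2510 m = 5.887×10^7 Pa = 581.0 atm
Total = 55.17 + 114.4 + 581.0 = 750.59 atm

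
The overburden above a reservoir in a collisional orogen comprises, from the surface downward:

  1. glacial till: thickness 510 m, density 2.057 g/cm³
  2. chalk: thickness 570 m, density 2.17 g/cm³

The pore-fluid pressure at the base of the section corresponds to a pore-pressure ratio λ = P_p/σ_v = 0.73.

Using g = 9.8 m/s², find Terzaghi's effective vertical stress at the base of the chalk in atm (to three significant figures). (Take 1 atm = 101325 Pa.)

59.7 atm

Overburden (lithostatic) stress σ_v:
glacial till: 2057 kg/m³ × 9.8 m/s² × 510 m = 1.028×10^7 Pa = 10.28 MPa
chalk: 2170 kg/m³ × 9.8 m/s² × 570 m = 1.212×10^7 Pa = 12.12 MPa
Total = 10.28 + 12.12 = 22.403 MPa
Pore pressure P_p = λ·σ_v = 0.73 × 22.40 MPa = 16.35 MPa
Effective stress σ' = σ_v − P_p = 22.40 − 16.35 = 6.0487 MPa = 59.696 atm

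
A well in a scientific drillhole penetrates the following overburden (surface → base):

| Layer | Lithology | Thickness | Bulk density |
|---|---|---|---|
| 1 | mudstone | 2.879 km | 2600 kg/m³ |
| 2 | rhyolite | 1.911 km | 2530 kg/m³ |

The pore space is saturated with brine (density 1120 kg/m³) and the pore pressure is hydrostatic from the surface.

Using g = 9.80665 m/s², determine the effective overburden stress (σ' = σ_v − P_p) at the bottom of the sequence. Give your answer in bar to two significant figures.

680 bar

Overburden (lithostatic) stress σ_v:
mudstone: 2600 kg/m³ × 9.80665 m/s² × 2879 m = 7.341×10^7 Pa = 73.41 MPa
rhyolite: 2530 kg/m³ × 9.80665 m/s² × 1911 m = 4.741×10^7 Pa = 47.41 MPa
Total = 73.41 + 47.41 = 120.82 MPa
Pore pressure P_p = 1120 kg/m³ × 9.80665 m/s² × 4790 m = 5.261×10^7 Pa = 52.61 MPa
Effective stress σ' = σ_v − P_p = 120.8 − 52.61 = 68.209 MPa = 682.09 bar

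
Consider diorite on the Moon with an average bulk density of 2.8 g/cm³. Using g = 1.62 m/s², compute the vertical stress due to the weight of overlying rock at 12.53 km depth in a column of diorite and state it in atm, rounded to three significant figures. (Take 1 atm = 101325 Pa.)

561 atm

diorite: 2800 kg/m³ × 1.62 m/s² × 12530 m = 5.684×10^7 Pa = 560.9 atm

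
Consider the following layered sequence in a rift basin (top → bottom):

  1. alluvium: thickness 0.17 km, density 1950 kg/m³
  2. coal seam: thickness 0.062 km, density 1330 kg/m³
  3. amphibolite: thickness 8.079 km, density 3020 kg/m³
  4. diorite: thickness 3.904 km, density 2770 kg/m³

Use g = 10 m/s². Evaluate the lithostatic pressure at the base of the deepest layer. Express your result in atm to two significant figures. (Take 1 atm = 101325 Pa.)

3500 atm

alluvium: 1950 kg/m³ × 10 m/s² × 170 m = 3.315×10^6 Pa = 32.72 atm
coal seam: 1330 kg/m³ × 10 m/s² × 62 m = 8.246×10^5 Pa = 8.138 atm
amphibolite: 3020 kg/m³ × 10 m/s² × 8079 m = 2.440×10^8 Pa = 2408 atm
diorite: 2770 kg/m³ × 10 m/s² × 3904 m = 1.081×10^8 Pa = 1067 atm
Total = 32.72 + 8.138 + 2408 + 1067 = 3516.1 atm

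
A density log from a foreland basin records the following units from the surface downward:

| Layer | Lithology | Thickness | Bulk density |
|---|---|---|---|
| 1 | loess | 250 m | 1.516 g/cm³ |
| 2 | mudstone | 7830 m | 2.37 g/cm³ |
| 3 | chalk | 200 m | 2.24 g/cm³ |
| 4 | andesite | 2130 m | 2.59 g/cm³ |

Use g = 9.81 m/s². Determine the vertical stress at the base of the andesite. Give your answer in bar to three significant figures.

loess: 1516 kg/m³ × 9.81 m/s² × 250 m = 3.718×10^6 Pa = 37.18 bar
mudstone: 2370 kg/m³ × 9.81 m/s² × 7830 m = 1.820×10^8 Pa = 1820 bar
chalk: 2240 kg/m³ × 9.81 m/s² × 200 m = 4.395×10^6 Pa = 43.95 bar
andesite: 2590 kg/m³ × 9.81 m/s² × 2130 m = 5.412×10^7 Pa = 541.2 bar
Total = 37.18 + 1820 + 43.95 + 541.2 = 2442.8 bar

2440 bar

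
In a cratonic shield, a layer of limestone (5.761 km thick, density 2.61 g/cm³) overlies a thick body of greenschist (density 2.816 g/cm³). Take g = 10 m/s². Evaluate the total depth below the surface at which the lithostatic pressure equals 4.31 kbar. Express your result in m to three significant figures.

15700 m

Pressure at base of upper layers: 2610×10×5761 = 1.504×10^8 Pa = 1.504 kbar
Remaining pressure to be supplied by greenschist: 4.310×10^8 − 1.504×10^8 = 2.806×10^8 Pa
Additional depth in greenschist = 2.806×10^8 Pa / (2816 kg/m³ × 10 m/s²) = 9965.8 m
Total depth = 5761 m + 9965.8 m = 15727 m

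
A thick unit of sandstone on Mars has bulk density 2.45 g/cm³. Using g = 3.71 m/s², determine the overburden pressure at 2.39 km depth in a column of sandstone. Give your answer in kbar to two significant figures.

0.22 kbar

sandstone: 2450 kg/m³ × 3.71 m/s² × 2390 m = 2.172×10^7 Pa = 0.2172 kbar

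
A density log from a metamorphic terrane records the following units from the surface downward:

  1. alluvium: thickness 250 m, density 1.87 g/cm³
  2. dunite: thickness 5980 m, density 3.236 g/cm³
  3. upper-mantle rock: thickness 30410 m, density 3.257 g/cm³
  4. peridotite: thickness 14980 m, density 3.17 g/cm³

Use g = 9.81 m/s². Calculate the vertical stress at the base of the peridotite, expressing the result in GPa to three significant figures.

alluvium: 1870 kg/m³ × 9.81 m/s² × 250 m = 4.586×10^6 Pa = 4.586×10^-3 GPa
dunite: 3236 kg/m³ × 9.81 m/s² × 5980 m = 1.898×10^8 Pa = 0.1898 GPa
upper-mantle rock: 3257 kg/m³ × 9.81 m/s² × 30410 m = 9.716×10^8 Pa = 0.9716 GPa
peridotite: 3170 kg/m³ × 9.81 m/s² × 14980 m = 4.658×10^8 Pa = 0.4658 GPa
Total = 4.586×10^-3 + 0.1898 + 0.9716 + 0.4658 = 1.6319 GPa

1.63 GPa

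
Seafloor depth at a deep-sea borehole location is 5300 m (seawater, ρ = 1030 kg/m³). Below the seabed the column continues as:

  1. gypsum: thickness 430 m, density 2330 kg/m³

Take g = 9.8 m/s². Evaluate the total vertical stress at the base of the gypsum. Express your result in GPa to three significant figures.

seawater: 1030 kg/m³ × 9.8 m/s² × 5300 m = 5.350×10^7 Pa = 0.05350 GPa
gypsum: 2330 kg/m³ × 9.8 m/s² × 430 m = 9.819×10^6 Pa = 9.819×10^-3 GPa
Total = 0.05350 + 9.819×10^-3 = 0.063317 GPa

0.0633 GPa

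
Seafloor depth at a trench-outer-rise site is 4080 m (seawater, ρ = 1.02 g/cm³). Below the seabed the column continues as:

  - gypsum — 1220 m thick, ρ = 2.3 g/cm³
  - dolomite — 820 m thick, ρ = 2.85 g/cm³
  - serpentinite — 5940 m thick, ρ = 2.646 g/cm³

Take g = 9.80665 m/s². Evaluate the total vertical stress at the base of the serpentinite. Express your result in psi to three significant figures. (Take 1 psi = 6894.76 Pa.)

seawater: 1020 kg/m³ × 9.80665 m/s² × 4080 m = 4.081×10^7 Pa = 5919 psi
gypsum: 2300 kg/m³ × 9.80665 m/s² × 1220 m = 2.752×10^7 Pa = 3991 psi
dolomite: 2850 kg/m³ × 9.80665 m/s² × 820 m = 2.292×10^7 Pa = 3324 psi
serpentinite: 2646 kg/m³ × 9.80665 m/s² × 5940 m = 1.541×10^8 Pa = 22355 psi
Total = 5919 + 3991 + 3324 + 22355 = 35589 psi

35600 psi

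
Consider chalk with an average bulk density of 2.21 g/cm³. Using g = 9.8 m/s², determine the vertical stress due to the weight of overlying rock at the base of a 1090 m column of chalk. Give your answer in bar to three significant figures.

chalk: 2210 kg/m³ × 9.8 m/s² × 1090 m = 2.361×10^7 Pa = 236.1 bar

236 bar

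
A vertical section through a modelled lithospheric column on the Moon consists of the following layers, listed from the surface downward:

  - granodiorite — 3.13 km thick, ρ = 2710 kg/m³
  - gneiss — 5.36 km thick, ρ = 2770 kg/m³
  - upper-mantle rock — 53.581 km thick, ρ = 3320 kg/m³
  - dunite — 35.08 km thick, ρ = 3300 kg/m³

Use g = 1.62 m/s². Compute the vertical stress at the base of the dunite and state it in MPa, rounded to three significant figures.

514 MPa

granodiorite: 2710 kg/m³ × 1.62 m/s² × 3130 m = 1.374×10^7 Pa = 13.74 MPa
gneiss: 2770 kg/m³ × 1.62 m/s² × 5360 m = 2.405×10^7 Pa = 24.05 MPa
upper-mantle rock: 3320 kg/m³ × 1.62 m/s² × 53581 m = 2.882×10^8 Pa = 288.2 MPa
dunite: 3300 kg/m³ × 1.62 m/s² × 35080 m = 1.875×10^8 Pa = 187.5 MPa
Total = 13.74 + 24.05 + 288.2 + 187.5 = 513.51 MPa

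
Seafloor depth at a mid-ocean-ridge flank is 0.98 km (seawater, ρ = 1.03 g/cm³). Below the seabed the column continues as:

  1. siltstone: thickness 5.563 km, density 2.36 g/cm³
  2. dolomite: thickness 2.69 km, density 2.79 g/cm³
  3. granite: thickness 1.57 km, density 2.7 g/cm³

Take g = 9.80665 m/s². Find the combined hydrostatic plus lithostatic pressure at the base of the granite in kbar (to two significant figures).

seawater: 1030 kg/m³ × 9.80665 m/s² × 980 m = 9.899×10^6 Pa = 0.09899 kbar
siltstone: 2360 kg/m³ × 9.80665 m/s² × 5563 m = 1.287×10^8 Pa = 1.287 kbar
dolomite: 2790 kg/m³ × 9.80665 m/s² × 2690 m = 7.360×10^7 Pa = 0.7360 kbar
granite: 2700 kg/m³ × 9.80665 m/s² × 1570 m = 4.157×10^7 Pa = 0.4157 kbar
Total = 0.09899 + 1.287 + 0.7360 + 0.4157 = 2.5382 kbar

2.5 kbar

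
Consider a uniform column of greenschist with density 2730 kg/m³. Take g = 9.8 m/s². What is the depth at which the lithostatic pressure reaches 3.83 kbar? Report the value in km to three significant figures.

h = P/(ρg) = 3.83 kbar / (2730 kg/m³ × 9.8 m/s²) = 3.830×10^8 Pa / 26754 Pa/m = 14316 m
= 14.316 km

14.3 km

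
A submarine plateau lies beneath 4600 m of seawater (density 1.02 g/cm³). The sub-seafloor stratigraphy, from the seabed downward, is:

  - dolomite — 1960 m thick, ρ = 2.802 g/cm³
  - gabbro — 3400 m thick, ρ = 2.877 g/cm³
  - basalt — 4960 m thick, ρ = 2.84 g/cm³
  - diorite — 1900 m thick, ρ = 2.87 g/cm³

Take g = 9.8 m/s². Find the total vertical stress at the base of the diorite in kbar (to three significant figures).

3.87 kbar

seawater: 1020 kg/m³ × 9.8 m/s² × 4600 m = 4.598×10^7 Pa = 0.4598 kbar
dolomite: 2802 kg/m³ × 9.8 m/s² × 1960 m = 5.382×10^7 Pa = 0.5382 kbar
gabbro: 2877 kg/m³ × 9.8 m/s² × 3400 m = 9.586×10^7 Pa = 0.9586 kbar
basalt: 2840 kg/m³ × 9.8 m/s² × 4960 m = 1.380×10^8 Pa = 1.380 kbar
diorite: 2870 kg/m³ × 9.8 m/s² × 1900 m = 5.344×10^7 Pa = 0.5344 kbar
Total = 0.4598 + 0.5382 + 0.9586 + 1.380 + 0.5344 = 3.8715 kbar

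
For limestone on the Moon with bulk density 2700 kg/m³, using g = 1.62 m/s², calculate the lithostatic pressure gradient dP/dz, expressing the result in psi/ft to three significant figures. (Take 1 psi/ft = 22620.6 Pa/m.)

0.193 psi/ft

dP/dz = ρg = 2700 kg/m³ × 1.62 m/s² = 4374.0 Pa/m
= 4374.0 Pa/m × (1 psi/ft / 22621 Pa/m) = 0.19336 psi/ft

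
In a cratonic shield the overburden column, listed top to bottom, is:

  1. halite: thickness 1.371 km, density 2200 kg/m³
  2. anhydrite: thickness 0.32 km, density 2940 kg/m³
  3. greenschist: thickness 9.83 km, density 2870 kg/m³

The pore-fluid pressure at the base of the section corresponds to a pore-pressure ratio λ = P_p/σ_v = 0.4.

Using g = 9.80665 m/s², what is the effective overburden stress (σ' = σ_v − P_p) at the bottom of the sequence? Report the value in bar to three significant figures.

1890 bar

Overburden (lithostatic) stress σ_v:
halite: 2200 kg/m³ × 9.80665 m/s² × 1371 m = 2.958×10^7 Pa = 29.58 MPa
anhydrite: 2940 kg/m³ × 9.80665 m/s² × 320 m = 9.226×10^6 Pa = 9.226 MPa
greenschist: 2870 kg/m³ × 9.80665 m/s² × 9830 m = 2.767×10^8 Pa = 276.7 MPa
Total = 29.58 + 9.226 + 276.7 = 315.47 MPa
Pore pressure P_p = λ·σ_v = 0.4 × 315.5 MPa = 126.2 MPa
Effective stress σ' = σ_v − P_p = 315.5 − 126.2 = 189.28 MPa = 1892.8 bar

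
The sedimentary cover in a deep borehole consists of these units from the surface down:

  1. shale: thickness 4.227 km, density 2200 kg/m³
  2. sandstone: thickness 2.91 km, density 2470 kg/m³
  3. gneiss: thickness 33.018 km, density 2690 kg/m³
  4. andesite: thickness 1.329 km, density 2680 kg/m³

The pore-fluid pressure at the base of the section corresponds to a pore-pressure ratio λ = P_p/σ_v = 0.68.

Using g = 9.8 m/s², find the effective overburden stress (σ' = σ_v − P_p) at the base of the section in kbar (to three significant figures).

Overburden (lithostatic) stress σ_v:
shale: 2200 kg/m³ × 9.8 m/s² × 4227 m = 9.113×10^7 Pa = 91.13 MPa
sandstone: 2470 kg/m³ × 9.8 m/s² × 2910 m = 7.044×10^7 Pa = 70.44 MPa
gneiss: 2690 kg/m³ × 9.8 m/s² × 33018 m = 8.704×10^8 Pa = 870.4 MPa
andesite: 2680 kg/m³ × 9.8 m/s² × 1329 m = 3.490×10^7 Pa = 34.90 MPa
Total = 91.13 + 70.44 + 870.4 + 34.90 = 1066.9 MPa
Pore pressure P_p = λ·σ_v = 0.68 × 1067 MPa = 725.5 MPa
Effective stress σ' = σ_v − P_p = 1067 − 725.5 = 341.41 MPa = 3.4141 kbar

3.41 kbar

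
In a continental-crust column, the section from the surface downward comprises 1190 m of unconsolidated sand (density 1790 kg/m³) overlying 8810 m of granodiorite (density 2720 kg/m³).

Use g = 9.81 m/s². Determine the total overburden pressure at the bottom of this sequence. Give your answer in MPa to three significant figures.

256 MPa

unconsolidated sand: 1790 kg/m³ × 9.81 m/s² × 1190 m = 2.090×10^7 Pa = 20.90 MPa
granodiorite: 2720 kg/m³ × 9.81 m/s² × 8810 m = 2.351×10^8 Pa = 235.1 MPa
Total = 20.90 + 235.1 = 255.98 MPa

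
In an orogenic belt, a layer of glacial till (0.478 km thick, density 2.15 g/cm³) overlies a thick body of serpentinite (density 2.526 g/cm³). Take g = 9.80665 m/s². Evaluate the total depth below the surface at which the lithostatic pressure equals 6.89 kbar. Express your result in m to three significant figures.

Pressure at base of upper layers: 2150×9.80665×478 = 1.008×10^7 Pa = 0.1008 kbar
Remaining pressure to be supplied by serpentinite: 6.890×10^8 − 1.008×10^7 = 6.789×10^8 Pa
Additional depth in serpentinite = 6.789×10^8 Pa / (2526 kg/m³ × 9.80665 m/s²) = 27407 m
Total depth = 478 m + 27407 m = 27885 m

27900 m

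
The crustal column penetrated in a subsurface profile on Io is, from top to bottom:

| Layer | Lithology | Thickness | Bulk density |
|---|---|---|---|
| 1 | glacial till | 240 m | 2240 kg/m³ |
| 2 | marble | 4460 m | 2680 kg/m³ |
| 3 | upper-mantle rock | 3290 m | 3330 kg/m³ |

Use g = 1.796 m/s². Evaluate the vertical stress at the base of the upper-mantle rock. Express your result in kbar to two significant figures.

glacial till: 2240 kg/m³ × 1.796 m/s² × 240 m = 9.655×10^5 Pa = 9.655×10^-3 kbar
marble: 2680 kg/m³ × 1.796 m/s² × 4460 m = 2.147×10^7 Pa = 0.2147 kbar
upper-mantle rock: 3330 kg/m³ × 1.796 m/s² × 3290 m = 1.968×10^7 Pa = 0.1968 kbar
Total = 9.655×10^-3 + 0.2147 + 0.1968 = 0.42109 kbar

0.42 kbar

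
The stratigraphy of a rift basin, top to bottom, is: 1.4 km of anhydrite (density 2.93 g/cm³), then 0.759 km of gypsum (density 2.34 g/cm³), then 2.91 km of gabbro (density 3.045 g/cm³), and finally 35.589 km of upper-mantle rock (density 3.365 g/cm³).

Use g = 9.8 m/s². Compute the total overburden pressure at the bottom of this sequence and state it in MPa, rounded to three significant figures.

1320 MPa

anhydrite: 2930 kg/m³ × 9.8 m/s² × 1400 m = 4.020×10^7 Pa = 40.20 MPa
gypsum: 2340 kg/m³ × 9.8 m/s² × 759 m = 1.741×10^7 Pa = 17.41 MPa
gabbro: 3045 kg/m³ × 9.8 m/s² × 2910 m = 8.684×10^7 Pa = 86.84 MPa
upper-mantle rock: 3365 kg/m³ × 9.8 m/s² × 35589 m = 1.174×10^9 Pa = 1174 MPa
Total = 40.20 + 17.41 + 86.84 + 1174 = 1318.1 MPa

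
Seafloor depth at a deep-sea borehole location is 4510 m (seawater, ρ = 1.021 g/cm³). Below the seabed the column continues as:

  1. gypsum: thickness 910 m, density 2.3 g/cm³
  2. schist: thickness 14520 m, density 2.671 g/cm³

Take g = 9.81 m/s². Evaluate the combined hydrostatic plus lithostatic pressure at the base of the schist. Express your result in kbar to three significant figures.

seawater: 1021 kg/m³ × 9.81 m/s² × 4510 m = 4.517×10^7 Pa = 0.4517 kbar
gypsum: 2300 kg/m³ × 9.81 m/s² × 910 m = 2.053×10^7 Pa = 0.2053 kbar
schist: 2671 kg/m³ × 9.81 m/s² × 14520 m = 3.805×10^8 Pa = 3.805 kbar
Total = 0.4517 + 0.2053 + 3.805 = 4.4616 kbar

4.46 kbar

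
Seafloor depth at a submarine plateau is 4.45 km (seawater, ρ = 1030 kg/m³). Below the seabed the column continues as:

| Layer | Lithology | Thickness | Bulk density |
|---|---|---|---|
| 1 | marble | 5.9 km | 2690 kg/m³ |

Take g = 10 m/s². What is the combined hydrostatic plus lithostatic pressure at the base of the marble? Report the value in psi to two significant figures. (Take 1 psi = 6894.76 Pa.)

30000 psi

seawater: 1030 kg/m³ × 10 m/s² × 4450 m = 4.583×10^7 Pa = 6648 psi
marble: 2690 kg/m³ × 10 m/s² × 5900 m = 1.587×10^8 Pa = 23019 psi
Total = 6648 + 23019 = 29667 psi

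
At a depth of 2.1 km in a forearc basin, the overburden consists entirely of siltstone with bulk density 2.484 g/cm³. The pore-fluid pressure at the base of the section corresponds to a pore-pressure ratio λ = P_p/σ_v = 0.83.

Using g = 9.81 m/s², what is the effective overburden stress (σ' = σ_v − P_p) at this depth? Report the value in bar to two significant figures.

87 bar

Overburden (lithostatic) stress σ_v:
siltstone: 2484 kg/m³ × 9.81 m/s² × 2100 m = 5.117×10^7 Pa = 51.17 MPa
Pore pressure P_p = λ·σ_v = 0.83 × 51.17 MPa = 42.47 MPa
Effective stress σ' = σ_v − P_p = 51.17 − 42.47 = 8.6994 MPa = 86.994 bar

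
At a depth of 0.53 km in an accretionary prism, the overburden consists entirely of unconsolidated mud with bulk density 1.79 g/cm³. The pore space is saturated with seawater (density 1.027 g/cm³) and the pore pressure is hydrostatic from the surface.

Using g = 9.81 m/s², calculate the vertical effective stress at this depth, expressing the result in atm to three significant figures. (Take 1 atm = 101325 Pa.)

39.2 atm

Overburden (lithostatic) stress σ_v:
unconsolidated mud: 1790 kg/m³ × 9.81 m/s² × 530 m = 9.307×10^6 Pa = 9.307 MPa
Pore pressure P_p = 1027 kg/m³ × 9.81 m/s² × 530 m = 5.340×10^6 Pa = 5.340 MPa
Effective stress σ' = σ_v − P_p = 9.307 − 5.340 = 3.9671 MPa = 39.152 atm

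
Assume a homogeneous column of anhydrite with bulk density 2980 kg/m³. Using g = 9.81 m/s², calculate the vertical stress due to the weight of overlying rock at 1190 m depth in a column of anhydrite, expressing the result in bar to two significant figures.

anhydrite: 2980 kg/m³ × 9.81 m/s² × 1190 m = 3.479×10^7 Pa = 347.9 bar

350 bar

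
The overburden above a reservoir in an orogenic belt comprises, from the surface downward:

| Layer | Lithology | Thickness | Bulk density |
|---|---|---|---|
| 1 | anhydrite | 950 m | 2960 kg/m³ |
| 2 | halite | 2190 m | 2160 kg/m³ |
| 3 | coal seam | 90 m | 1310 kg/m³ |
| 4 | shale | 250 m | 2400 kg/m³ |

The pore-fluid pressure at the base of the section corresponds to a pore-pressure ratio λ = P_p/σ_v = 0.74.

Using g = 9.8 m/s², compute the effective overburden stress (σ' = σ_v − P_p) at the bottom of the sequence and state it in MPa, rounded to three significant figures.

Overburden (lithostatic) stress σ_v:
anhydrite: 2960 kg/m³ × 9.8 m/s² × 950 m = 2.756×10^7 Pa = 27.56 MPa
halite: 2160 kg/m³ × 9.8 m/s² × 2190 m = 4.636×10^7 Pa = 46.36 MPa
coal seam: 1310 kg/m³ × 9.8 m/s² × 90 m = 1.155×10^6 Pa = 1.155 MPa
shale: 2400 kg/m³ × 9.8 m/s² × 250 m = 5.880×10^6 Pa = 5.880 MPa
Total = 27.56 + 46.36 + 1.155 + 5.880 = 80.951 MPa
Pore pressure P_p = λ·σ_v = 0.74 × 80.95 MPa = 59.90 MPa
Effective stress σ' = σ_v − P_p = 80.95 − 59.90 = 21.047 MPa

21.0 MPa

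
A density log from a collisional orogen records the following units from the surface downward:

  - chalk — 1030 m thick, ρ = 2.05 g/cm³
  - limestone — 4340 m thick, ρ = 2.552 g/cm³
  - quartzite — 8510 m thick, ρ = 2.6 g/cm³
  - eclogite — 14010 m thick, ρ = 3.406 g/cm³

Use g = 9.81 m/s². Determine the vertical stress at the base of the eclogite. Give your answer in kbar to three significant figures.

8.15 kbar

chalk: 2050 kg/m³ × 9.81 m/s² × 1030 m = 2.071×10^7 Pa = 0.2071 kbar
limestone: 2552 kg/m³ × 9.81 m/s² × 4340 m = 1.087×10^8 Pa = 1.087 kbar
quartzite: 2600 kg/m³ × 9.81 m/s² × 8510 m = 2.171×10^8 Pa = 2.171 kbar
eclogite: 3406 kg/m³ × 9.81 m/s² × 14010 m = 4.681×10^8 Pa = 4.681 kbar
Total = 0.2071 + 1.087 + 2.171 + 4.681 = 8.1454 kbar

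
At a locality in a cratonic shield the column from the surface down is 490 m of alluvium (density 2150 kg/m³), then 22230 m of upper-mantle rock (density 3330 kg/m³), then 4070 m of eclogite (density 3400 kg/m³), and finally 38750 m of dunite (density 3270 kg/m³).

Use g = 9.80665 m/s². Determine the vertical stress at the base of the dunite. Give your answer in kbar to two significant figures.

21 kbar

alluvium: 2150 kg/m³ × 9.80665 m/s² × 490 m = 1.033×10^7 Pa = 0.1033 kbar
upper-mantle rock: 3330 kg/m³ × 9.80665 m/s² × 22230 m = 7.259×10^8 Pa = 7.259 kbar
eclogite: 3400 kg/m³ × 9.80665 m/s² × 4070 m = 1.357×10^8 Pa = 1.357 kbar
dunite: 3270 kg/m³ × 9.80665 m/s² × 38750 m = 1.243×10^9 Pa = 12.43 kbar
Total = 0.1033 + 7.259 + 1.357 + 12.43 = 21.146 kbar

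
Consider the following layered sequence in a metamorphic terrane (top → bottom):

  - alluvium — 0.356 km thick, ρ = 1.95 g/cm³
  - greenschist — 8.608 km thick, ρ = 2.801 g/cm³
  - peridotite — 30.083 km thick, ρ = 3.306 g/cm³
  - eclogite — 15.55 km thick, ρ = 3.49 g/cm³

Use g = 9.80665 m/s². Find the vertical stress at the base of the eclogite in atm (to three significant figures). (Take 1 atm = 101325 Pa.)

alluvium: 1950 kg/m³ × 9.80665 m/s² × 356 m = 6.808×10^6 Pa = 67.19 atm
greenschist: 2801 kg/m³ × 9.80665 m/s² × 8608 m = 2.364×10^8 Pa = 2334 atm
peridotite: 3306 kg/m³ × 9.80665 m/s² × 30083 m = 9.753×10^8 Pa = 9626 atm
eclogite: 3490 kg/m³ × 9.80665 m/s² × 15550 m = 5.322×10^8 Pa = 5252 atm
Total = 67.19 + 2334 + 9626 + 5252 = 17279 atm

17300 atm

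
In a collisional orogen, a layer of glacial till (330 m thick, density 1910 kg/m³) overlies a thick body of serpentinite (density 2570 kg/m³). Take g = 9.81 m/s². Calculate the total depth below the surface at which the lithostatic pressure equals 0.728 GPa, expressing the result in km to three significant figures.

Pressure at base of upper layers: 1910×9.81×330 = 6.183×10^6 Pa = 6.183×10^-3 GPa
Remaining pressure to be supplied by serpentinite: 7.280×10^8 − 6.183×10^6 = 7.218×10^8 Pa
Additional depth in serpentinite = 7.218×10^8 Pa / (2570 kg/m³ × 9.81 m/s²) = 28630 m
Total depth = 330 m + 28630 m = 28960 m
= 28.960 km

29.0 km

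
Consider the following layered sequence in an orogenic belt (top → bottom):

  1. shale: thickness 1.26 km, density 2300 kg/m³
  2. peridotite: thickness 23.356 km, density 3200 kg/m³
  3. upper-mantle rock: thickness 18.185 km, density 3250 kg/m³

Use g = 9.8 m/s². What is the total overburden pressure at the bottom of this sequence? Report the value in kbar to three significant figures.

13.4 kbar

shale: 2300 kg/m³ × 9.8 m/s² × 1260 m = 2.840×10^7 Pa = 0.2840 kbar
peridotite: 3200 kg/m³ × 9.8 m/s² × 23356 m = 7.324×10^8 Pa = 7.324 kbar
upper-mantle rock: 3250 kg/m³ × 9.8 m/s² × 18185 m = 5.792×10^8 Pa = 5.792 kbar
Total = 0.2840 + 7.324 + 5.792 = 13.400 kbar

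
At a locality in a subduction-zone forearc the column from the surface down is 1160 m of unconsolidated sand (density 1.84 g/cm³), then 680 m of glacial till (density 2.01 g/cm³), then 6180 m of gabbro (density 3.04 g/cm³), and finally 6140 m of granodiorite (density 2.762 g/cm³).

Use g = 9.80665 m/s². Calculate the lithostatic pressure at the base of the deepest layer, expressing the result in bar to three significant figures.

unconsolidated sand: 1840 kg/m³ × 9.80665 m/s² × 1160 m = 2.093×10^7 Pa = 209.3 bar
glacial till: 2010 kg/m³ × 9.80665 m/s² × 680 m = 1.340×10^7 Pa = 134.0 bar
gabbro: 3040 kg/m³ × 9.80665 m/s² × 6180 m = 1.842×10^8 Pa = 1842 bar
granodiorite: 2762 kg/m³ × 9.80665 m/s² × 6140 m = 1.663×10^8 Pa = 1663 bar
Total = 209.3 + 134.0 + 1842 + 1663 = 3848.8 bar

3850 bar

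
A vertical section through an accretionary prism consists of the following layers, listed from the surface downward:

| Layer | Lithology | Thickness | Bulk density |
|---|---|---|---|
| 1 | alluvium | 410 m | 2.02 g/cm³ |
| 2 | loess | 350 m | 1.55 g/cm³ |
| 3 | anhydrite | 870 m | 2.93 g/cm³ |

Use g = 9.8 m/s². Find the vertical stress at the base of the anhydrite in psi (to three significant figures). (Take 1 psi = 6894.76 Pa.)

5570 psi

alluvium: 2020 kg/m³ × 9.8 m/s² × 410 m = 8.116×10^6 Pa = 1177 psi
loess: 1550 kg/m³ × 9.8 m/s² × 350 m = 5.317×10^6 Pa = 771.1 psi
anhydrite: 2930 kg/m³ × 9.8 m/s² × 870 m = 2.498×10^7 Pa = 3623 psi
Total = 1177 + 771.1 + 3623 = 5571.5 psi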